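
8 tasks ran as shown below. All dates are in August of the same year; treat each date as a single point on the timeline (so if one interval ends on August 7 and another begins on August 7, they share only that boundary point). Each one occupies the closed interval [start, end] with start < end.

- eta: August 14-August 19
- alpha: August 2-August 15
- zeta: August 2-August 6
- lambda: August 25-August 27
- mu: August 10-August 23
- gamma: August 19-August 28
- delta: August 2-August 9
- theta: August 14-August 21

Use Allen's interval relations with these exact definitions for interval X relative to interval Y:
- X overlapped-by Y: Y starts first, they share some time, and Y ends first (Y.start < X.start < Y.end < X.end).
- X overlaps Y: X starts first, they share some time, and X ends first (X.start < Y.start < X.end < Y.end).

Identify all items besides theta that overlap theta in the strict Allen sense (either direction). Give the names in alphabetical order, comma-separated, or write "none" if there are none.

alpha, gamma

Target theta = [August 14, August 21].
alpha [August 2, August 15] → overlaps → yes.
delta [August 2, August 9] → before → no.
eta [August 14, August 19] → starts → no.
gamma [August 19, August 28] → overlapped-by → yes.
lambda [August 25, August 27] → after → no.
mu [August 10, August 23] → contains → no.
zeta [August 2, August 6] → before → no.
Result: alpha, gamma.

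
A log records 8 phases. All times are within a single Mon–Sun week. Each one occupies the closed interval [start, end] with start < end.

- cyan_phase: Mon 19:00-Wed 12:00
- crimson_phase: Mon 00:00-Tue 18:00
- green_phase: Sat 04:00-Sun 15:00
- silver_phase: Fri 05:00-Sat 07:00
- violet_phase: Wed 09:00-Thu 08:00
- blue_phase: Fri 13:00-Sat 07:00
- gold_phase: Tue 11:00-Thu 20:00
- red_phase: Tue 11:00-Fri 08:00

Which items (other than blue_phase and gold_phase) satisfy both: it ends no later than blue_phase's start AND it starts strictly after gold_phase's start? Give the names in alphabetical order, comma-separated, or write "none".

violet_phase

Conditions: its end is no later than blue_phase's start (X.end <= Fri 13:00) AND its start is strictly after gold_phase's start (X.start > Tue 11:00).
crimson_phase: end Tue 18:00 <= Fri 13:00? ✓; start Mon 00:00 > Tue 11:00? ✗ → no.
cyan_phase: end Wed 12:00 <= Fri 13:00? ✓; start Mon 19:00 > Tue 11:00? ✗ → no.
green_phase: end Sun 15:00 <= Fri 13:00? ✗; start Sat 04:00 > Tue 11:00? ✓ → no.
red_phase: end Fri 08:00 <= Fri 13:00? ✓; start Tue 11:00 > Tue 11:00? ✗ → no.
silver_phase: end Sat 07:00 <= Fri 13:00? ✗; start Fri 05:00 > Tue 11:00? ✓ → no.
violet_phase: end Thu 08:00 <= Fri 13:00? ✓; start Wed 09:00 > Tue 11:00? ✓ → yes.
Result: violet_phase.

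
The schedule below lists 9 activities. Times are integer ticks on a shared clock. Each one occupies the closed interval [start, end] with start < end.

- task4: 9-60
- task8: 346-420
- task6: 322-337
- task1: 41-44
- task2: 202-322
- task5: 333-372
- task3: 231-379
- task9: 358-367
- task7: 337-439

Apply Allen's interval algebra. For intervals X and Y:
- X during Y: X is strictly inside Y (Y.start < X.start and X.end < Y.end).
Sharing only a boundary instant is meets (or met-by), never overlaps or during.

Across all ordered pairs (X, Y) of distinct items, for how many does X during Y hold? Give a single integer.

Checking all 72 ordered pairs for relation 'during'; matching pairs in alphabetical order:
(task1, task4): task1 during task4 ✓
(task5, task3): task5 during task3 ✓
(task6, task3): task6 during task3 ✓
(task8, task7): task8 during task7 ✓
(task9, task3): task9 during task3 ✓
(task9, task5): task9 during task5 ✓
(task9, task7): task9 during task7 ✓
(task9, task8): task9 during task8 ✓
Count: 8.

8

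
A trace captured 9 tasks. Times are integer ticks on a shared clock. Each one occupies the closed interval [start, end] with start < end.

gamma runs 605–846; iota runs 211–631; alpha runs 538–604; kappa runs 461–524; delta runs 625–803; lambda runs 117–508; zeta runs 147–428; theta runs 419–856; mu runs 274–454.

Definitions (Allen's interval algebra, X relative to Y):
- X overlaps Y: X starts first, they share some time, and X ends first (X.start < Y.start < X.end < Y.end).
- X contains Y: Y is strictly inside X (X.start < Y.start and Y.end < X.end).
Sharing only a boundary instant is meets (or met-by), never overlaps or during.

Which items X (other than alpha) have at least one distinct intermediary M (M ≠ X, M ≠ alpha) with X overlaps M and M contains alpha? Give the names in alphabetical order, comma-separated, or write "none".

iota, lambda, mu, zeta

Target alpha = [538, 604].
Intermediaries M with M contains alpha: iota, theta.
Via iota — items with X overlaps iota: lambda, zeta.
Via theta — items with X overlaps theta: iota, lambda, mu, zeta.
Union: iota, lambda, mu, zeta.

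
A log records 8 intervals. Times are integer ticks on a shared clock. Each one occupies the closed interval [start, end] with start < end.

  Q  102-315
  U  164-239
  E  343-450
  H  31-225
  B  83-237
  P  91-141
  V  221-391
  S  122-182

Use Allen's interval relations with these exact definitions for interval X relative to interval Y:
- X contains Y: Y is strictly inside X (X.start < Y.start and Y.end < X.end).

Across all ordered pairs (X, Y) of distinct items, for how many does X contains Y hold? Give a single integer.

6

Checking all 56 ordered pairs for relation 'contains'; matching pairs in alphabetical order:
(B, P): B contains P ✓
(B, S): B contains S ✓
(H, P): H contains P ✓
(H, S): H contains S ✓
(Q, S): Q contains S ✓
(Q, U): Q contains U ✓
Count: 6.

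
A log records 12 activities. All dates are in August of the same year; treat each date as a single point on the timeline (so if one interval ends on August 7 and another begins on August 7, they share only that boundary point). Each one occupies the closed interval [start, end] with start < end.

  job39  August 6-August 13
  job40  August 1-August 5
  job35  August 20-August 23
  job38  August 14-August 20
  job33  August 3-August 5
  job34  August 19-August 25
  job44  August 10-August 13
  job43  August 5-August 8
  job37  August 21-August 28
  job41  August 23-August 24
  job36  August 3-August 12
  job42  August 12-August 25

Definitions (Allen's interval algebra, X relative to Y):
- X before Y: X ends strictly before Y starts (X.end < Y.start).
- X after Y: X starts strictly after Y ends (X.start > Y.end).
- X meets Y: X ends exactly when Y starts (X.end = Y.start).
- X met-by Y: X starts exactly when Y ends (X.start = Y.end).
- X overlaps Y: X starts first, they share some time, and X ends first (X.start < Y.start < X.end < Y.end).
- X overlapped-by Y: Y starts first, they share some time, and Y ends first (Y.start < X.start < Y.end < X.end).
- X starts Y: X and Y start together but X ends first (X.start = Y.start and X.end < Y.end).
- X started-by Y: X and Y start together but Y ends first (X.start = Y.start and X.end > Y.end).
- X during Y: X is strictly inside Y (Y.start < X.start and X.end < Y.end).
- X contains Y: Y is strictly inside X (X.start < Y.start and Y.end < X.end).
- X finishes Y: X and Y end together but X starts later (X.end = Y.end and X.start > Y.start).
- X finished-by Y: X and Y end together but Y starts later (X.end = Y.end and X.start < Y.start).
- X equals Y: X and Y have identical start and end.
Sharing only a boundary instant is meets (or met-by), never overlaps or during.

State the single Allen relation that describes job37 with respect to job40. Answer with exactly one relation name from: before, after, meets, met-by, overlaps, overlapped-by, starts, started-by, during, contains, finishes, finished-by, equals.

job37 = [August 21, August 28]; job40 = [August 1, August 5].
Compare endpoints: job37.start > job40.start, job37.start > job40.end, job37.end > job40.start, job37.end > job40.end.
That pattern is 'after'.

after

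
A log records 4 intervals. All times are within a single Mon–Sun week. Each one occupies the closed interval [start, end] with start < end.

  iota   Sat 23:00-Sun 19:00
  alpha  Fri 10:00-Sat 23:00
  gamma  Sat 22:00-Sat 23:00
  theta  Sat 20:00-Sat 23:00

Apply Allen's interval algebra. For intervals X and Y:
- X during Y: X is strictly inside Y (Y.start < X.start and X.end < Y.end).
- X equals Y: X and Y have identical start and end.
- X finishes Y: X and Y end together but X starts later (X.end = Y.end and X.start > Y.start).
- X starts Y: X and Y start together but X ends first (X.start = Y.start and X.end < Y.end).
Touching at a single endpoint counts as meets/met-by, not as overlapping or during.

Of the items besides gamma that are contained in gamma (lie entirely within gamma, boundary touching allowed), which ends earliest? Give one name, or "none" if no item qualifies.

none

Target gamma = [Sat 22:00, Sat 23:00].
alpha [Fri 10:00, Sat 23:00] → finished-by → excluded.
iota [Sat 23:00, Sun 19:00] → met-by → excluded.
theta [Sat 20:00, Sat 23:00] → finished-by → excluded.
No candidates → none.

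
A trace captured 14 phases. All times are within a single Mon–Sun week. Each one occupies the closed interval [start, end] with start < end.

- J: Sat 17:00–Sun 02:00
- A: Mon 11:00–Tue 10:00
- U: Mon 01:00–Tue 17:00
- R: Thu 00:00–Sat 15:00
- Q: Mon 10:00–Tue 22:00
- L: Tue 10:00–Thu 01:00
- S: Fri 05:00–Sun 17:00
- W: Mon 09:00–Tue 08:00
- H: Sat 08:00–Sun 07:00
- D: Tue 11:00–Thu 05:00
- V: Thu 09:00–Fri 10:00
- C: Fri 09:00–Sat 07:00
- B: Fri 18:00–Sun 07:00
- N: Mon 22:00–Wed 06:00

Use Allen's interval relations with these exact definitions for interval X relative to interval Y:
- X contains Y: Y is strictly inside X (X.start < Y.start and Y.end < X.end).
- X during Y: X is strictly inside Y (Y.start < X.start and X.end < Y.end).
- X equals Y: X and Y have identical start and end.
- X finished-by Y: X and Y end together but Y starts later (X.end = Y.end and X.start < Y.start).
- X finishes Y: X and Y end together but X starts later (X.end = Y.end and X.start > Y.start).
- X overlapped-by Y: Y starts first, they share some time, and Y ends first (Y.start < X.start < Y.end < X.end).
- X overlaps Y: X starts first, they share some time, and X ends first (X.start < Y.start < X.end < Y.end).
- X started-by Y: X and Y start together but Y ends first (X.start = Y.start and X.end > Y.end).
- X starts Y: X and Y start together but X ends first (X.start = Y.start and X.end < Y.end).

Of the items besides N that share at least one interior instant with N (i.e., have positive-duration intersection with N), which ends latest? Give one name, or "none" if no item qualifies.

D

Target N = [Mon 22:00, Wed 06:00].
A [Mon 11:00, Tue 10:00] → overlaps → candidate.
B [Fri 18:00, Sun 07:00] → after → excluded.
C [Fri 09:00, Sat 07:00] → after → excluded.
D [Tue 11:00, Thu 05:00] → overlapped-by → candidate.
H [Sat 08:00, Sun 07:00] → after → excluded.
J [Sat 17:00, Sun 02:00] → after → excluded.
L [Tue 10:00, Thu 01:00] → overlapped-by → candidate.
Q [Mon 10:00, Tue 22:00] → overlaps → candidate.
R [Thu 00:00, Sat 15:00] → after → excluded.
S [Fri 05:00, Sun 17:00] → after → excluded.
U [Mon 01:00, Tue 17:00] → overlaps → candidate.
V [Thu 09:00, Fri 10:00] → after → excluded.
W [Mon 09:00, Tue 08:00] → overlaps → candidate.
Among candidates, latest end is Thu 05:00 → D.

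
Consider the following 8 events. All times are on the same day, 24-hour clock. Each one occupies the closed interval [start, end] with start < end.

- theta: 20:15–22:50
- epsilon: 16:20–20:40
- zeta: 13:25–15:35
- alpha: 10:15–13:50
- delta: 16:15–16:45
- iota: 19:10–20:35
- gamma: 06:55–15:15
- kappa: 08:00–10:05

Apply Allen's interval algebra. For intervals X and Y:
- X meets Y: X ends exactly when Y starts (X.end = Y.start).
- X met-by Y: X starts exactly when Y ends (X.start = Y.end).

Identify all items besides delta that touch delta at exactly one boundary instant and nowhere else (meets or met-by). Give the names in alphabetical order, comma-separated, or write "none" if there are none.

Target delta = [16:15, 16:45].
alpha [10:15, 13:50] → before → no.
epsilon [16:20, 20:40] → overlapped-by → no.
gamma [06:55, 15:15] → before → no.
iota [19:10, 20:35] → after → no.
kappa [08:00, 10:05] → before → no.
theta [20:15, 22:50] → after → no.
zeta [13:25, 15:35] → before → no.
Result: none.

none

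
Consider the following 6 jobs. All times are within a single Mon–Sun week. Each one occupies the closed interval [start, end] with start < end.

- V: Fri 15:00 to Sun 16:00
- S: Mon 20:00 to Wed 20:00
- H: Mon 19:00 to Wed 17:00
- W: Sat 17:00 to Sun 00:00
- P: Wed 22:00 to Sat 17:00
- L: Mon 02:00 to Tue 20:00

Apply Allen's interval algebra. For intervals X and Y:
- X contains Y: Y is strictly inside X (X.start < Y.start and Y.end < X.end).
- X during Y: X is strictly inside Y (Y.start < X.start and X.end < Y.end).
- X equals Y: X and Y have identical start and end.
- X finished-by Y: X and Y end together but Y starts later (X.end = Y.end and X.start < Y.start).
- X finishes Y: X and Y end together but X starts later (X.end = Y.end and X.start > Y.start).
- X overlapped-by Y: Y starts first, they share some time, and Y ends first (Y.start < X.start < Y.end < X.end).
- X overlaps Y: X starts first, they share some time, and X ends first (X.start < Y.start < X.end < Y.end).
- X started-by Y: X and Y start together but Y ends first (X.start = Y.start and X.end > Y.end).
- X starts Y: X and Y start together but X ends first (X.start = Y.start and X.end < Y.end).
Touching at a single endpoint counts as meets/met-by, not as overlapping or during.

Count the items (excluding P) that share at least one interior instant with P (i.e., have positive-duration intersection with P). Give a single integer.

1

Target P = [Wed 22:00, Sat 17:00].
H [Mon 19:00, Wed 17:00] → before → no.
L [Mon 02:00, Tue 20:00] → before → no.
S [Mon 20:00, Wed 20:00] → before → no.
V [Fri 15:00, Sun 16:00] → overlapped-by → counts.
W [Sat 17:00, Sun 00:00] → met-by → no.
Total: 1.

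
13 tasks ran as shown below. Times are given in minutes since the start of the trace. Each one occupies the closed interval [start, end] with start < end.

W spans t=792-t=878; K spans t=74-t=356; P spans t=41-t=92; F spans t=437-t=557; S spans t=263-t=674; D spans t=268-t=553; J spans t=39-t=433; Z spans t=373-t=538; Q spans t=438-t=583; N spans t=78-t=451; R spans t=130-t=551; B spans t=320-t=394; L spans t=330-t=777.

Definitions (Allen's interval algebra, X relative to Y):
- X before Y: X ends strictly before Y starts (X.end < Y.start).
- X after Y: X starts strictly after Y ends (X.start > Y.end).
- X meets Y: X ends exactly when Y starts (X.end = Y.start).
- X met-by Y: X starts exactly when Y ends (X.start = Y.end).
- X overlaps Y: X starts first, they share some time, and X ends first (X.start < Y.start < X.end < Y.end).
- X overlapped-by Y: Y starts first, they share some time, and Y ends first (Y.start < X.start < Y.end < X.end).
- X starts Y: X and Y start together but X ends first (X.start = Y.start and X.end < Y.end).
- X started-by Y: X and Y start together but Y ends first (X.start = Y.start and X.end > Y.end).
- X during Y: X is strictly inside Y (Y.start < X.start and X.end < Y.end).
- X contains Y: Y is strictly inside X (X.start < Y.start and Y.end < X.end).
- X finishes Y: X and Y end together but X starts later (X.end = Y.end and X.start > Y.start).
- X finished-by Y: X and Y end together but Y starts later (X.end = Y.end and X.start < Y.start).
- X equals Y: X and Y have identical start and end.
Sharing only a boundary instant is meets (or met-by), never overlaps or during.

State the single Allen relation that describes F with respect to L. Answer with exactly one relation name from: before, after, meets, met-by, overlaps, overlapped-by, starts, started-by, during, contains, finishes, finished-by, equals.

during

F = [t=437, t=557]; L = [t=330, t=777].
Compare endpoints: F.start > L.start, F.start < L.end, F.end > L.start, F.end < L.end.
That pattern is 'during'.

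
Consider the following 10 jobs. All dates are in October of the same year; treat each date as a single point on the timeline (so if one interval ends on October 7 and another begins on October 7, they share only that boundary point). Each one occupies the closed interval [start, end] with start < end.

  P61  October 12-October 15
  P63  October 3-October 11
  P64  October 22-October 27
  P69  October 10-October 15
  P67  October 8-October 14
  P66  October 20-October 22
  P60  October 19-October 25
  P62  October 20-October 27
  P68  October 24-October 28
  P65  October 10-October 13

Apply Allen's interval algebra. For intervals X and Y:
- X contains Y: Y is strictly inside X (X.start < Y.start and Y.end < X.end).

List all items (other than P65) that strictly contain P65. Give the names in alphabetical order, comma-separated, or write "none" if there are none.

Target P65 = [October 10, October 13].
P60 [October 19, October 25] → after → no.
P61 [October 12, October 15] → overlapped-by → no.
P62 [October 20, October 27] → after → no.
P63 [October 3, October 11] → overlaps → no.
P64 [October 22, October 27] → after → no.
P66 [October 20, October 22] → after → no.
P67 [October 8, October 14] → contains → yes.
P68 [October 24, October 28] → after → no.
P69 [October 10, October 15] → started-by → no.
Result: P67.

P67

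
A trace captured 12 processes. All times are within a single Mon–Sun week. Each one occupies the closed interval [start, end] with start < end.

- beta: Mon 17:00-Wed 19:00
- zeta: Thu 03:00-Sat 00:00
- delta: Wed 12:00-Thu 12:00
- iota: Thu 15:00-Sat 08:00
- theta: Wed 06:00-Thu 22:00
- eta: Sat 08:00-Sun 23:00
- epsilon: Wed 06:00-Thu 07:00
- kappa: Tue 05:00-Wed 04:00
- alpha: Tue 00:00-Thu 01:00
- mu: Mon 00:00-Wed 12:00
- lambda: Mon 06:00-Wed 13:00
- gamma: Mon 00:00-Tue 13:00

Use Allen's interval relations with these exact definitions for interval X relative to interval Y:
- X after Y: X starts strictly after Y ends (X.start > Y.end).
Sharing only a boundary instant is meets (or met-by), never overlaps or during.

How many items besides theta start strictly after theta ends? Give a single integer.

Target theta = [Wed 06:00, Thu 22:00].
alpha [Tue 00:00, Thu 01:00] → overlaps → no.
beta [Mon 17:00, Wed 19:00] → overlaps → no.
delta [Wed 12:00, Thu 12:00] → during → no.
epsilon [Wed 06:00, Thu 07:00] → starts → no.
eta [Sat 08:00, Sun 23:00] → after → counts.
gamma [Mon 00:00, Tue 13:00] → before → no.
iota [Thu 15:00, Sat 08:00] → overlapped-by → no.
kappa [Tue 05:00, Wed 04:00] → before → no.
lambda [Mon 06:00, Wed 13:00] → overlaps → no.
mu [Mon 00:00, Wed 12:00] → overlaps → no.
zeta [Thu 03:00, Sat 00:00] → overlapped-by → no.
Total: 1.

1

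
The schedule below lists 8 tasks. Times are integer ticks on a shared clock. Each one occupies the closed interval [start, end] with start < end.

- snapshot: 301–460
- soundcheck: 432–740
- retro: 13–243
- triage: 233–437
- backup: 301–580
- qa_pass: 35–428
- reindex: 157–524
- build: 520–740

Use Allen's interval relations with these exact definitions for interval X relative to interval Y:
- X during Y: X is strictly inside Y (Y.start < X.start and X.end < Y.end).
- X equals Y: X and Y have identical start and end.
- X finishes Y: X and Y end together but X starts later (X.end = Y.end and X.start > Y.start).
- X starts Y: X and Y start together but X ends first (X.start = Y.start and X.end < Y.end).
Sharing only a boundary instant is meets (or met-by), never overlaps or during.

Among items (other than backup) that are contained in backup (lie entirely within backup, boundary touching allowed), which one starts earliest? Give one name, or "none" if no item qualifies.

Target backup = [301, 580].
build [520, 740] → overlapped-by → excluded.
qa_pass [35, 428] → overlaps → excluded.
reindex [157, 524] → overlaps → excluded.
retro [13, 243] → before → excluded.
snapshot [301, 460] → starts → candidate.
soundcheck [432, 740] → overlapped-by → excluded.
triage [233, 437] → overlaps → excluded.
Among candidates, earliest start is 301 → snapshot.

snapshot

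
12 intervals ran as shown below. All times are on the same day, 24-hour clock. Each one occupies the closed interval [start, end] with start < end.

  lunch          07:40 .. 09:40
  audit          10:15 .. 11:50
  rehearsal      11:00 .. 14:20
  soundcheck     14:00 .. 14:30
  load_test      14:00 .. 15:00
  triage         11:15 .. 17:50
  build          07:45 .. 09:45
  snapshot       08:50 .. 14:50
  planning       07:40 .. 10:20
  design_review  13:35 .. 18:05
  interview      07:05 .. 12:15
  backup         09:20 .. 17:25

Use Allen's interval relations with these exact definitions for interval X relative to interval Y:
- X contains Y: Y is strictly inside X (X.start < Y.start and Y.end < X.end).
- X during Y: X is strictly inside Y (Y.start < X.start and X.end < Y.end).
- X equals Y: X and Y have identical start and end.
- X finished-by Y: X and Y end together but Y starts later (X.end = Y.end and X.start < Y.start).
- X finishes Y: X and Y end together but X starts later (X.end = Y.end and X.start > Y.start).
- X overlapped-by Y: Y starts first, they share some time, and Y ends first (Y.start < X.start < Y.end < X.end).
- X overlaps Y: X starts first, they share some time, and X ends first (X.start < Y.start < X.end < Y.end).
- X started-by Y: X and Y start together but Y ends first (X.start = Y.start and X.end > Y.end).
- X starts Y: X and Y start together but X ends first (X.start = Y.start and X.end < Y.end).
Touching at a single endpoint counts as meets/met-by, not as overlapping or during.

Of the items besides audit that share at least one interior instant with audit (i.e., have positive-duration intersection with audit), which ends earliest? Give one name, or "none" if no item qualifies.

Target audit = [10:15, 11:50].
backup [09:20, 17:25] → contains → candidate.
build [07:45, 09:45] → before → excluded.
design_review [13:35, 18:05] → after → excluded.
interview [07:05, 12:15] → contains → candidate.
load_test [14:00, 15:00] → after → excluded.
lunch [07:40, 09:40] → before → excluded.
planning [07:40, 10:20] → overlaps → candidate.
rehearsal [11:00, 14:20] → overlapped-by → candidate.
snapshot [08:50, 14:50] → contains → candidate.
soundcheck [14:00, 14:30] → after → excluded.
triage [11:15, 17:50] → overlapped-by → candidate.
Among candidates, earliest end is 10:20 → planning.

planning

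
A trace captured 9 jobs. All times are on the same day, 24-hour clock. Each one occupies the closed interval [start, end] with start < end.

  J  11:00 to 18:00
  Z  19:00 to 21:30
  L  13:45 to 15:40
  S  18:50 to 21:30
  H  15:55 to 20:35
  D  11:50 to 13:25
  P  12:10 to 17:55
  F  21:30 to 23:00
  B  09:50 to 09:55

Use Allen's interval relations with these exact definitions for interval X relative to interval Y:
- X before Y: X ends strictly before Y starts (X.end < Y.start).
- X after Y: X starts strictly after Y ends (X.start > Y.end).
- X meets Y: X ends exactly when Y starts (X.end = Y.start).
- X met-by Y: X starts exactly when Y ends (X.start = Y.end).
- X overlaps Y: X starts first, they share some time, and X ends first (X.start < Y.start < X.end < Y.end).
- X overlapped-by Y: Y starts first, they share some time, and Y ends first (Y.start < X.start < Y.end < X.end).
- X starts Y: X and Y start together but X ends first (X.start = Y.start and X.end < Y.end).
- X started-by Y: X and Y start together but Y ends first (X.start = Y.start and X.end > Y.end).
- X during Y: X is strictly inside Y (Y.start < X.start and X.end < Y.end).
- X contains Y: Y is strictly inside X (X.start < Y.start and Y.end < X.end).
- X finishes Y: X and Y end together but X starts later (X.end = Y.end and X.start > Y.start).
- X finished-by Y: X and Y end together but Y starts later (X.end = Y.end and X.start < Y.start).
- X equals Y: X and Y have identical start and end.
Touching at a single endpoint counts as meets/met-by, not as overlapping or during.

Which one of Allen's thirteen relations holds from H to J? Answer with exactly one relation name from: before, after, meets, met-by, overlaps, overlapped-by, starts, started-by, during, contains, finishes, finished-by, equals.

overlapped-by

H = [15:55, 20:35]; J = [11:00, 18:00].
Compare endpoints: H.start > J.start, H.start < J.end, H.end > J.start, H.end > J.end.
That pattern is 'overlapped-by'.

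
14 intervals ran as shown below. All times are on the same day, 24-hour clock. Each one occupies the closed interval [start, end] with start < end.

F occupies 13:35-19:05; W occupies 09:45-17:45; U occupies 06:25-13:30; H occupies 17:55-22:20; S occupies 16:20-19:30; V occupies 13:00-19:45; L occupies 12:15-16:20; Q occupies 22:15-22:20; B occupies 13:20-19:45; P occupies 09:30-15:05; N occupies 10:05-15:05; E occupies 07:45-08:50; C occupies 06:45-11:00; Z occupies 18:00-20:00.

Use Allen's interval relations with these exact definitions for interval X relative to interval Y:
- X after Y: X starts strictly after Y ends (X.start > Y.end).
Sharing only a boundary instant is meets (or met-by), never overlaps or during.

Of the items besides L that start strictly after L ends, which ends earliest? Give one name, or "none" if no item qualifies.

Target L = [12:15, 16:20].
B [13:20, 19:45] → overlapped-by → excluded.
C [06:45, 11:00] → before → excluded.
E [07:45, 08:50] → before → excluded.
F [13:35, 19:05] → overlapped-by → excluded.
H [17:55, 22:20] → after → candidate.
N [10:05, 15:05] → overlaps → excluded.
P [09:30, 15:05] → overlaps → excluded.
Q [22:15, 22:20] → after → candidate.
S [16:20, 19:30] → met-by → excluded.
U [06:25, 13:30] → overlaps → excluded.
V [13:00, 19:45] → overlapped-by → excluded.
W [09:45, 17:45] → contains → excluded.
Z [18:00, 20:00] → after → candidate.
Among candidates, earliest end is 20:00 → Z.

Z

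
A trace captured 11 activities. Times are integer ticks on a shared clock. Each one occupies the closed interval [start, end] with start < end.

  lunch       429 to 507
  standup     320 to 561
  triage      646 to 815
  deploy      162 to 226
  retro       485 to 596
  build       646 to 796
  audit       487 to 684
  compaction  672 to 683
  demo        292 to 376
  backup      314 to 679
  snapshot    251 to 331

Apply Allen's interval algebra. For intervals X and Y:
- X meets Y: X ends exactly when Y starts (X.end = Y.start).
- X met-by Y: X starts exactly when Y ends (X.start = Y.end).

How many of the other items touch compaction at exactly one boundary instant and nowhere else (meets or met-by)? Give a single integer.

0

Target compaction = [672, 683].
audit [487, 684] → contains → no.
backup [314, 679] → overlaps → no.
build [646, 796] → contains → no.
demo [292, 376] → before → no.
deploy [162, 226] → before → no.
lunch [429, 507] → before → no.
retro [485, 596] → before → no.
snapshot [251, 331] → before → no.
standup [320, 561] → before → no.
triage [646, 815] → contains → no.
Total: 0.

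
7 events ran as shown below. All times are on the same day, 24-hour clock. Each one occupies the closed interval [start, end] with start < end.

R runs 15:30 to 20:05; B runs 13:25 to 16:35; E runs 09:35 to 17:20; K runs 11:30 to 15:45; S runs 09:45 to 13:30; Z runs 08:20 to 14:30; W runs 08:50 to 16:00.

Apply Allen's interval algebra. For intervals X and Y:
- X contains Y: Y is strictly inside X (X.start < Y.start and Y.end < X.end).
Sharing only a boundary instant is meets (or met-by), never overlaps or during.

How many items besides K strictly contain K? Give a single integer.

Target K = [11:30, 15:45].
B [13:25, 16:35] → overlapped-by → no.
E [09:35, 17:20] → contains → counts.
R [15:30, 20:05] → overlapped-by → no.
S [09:45, 13:30] → overlaps → no.
W [08:50, 16:00] → contains → counts.
Z [08:20, 14:30] → overlaps → no.
Total: 2.

2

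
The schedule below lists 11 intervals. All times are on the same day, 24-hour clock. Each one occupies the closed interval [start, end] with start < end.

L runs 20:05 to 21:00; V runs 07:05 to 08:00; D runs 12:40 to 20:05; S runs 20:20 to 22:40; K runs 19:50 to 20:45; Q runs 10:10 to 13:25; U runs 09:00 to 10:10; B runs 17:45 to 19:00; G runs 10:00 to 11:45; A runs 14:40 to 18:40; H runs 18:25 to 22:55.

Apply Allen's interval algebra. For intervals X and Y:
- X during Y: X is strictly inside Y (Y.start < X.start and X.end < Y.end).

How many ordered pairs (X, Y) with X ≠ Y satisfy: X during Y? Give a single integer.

5

Checking all 110 ordered pairs for relation 'during'; matching pairs in alphabetical order:
(A, D): A during D ✓
(B, D): B during D ✓
(K, H): K during H ✓
(L, H): L during H ✓
(S, H): S during H ✓
Count: 5.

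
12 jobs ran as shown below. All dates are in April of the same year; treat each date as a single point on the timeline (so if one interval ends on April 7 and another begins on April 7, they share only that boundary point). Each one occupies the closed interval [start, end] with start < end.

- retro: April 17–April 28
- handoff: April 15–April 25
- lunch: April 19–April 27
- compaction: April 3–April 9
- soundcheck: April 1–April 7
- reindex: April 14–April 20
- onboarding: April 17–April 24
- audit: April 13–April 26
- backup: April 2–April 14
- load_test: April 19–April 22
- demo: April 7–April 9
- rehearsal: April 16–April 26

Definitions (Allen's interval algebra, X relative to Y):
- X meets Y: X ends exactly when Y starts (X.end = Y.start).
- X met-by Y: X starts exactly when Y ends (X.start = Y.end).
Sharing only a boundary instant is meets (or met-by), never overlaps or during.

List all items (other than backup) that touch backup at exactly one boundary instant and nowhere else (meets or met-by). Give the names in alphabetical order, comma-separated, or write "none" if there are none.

Target backup = [April 2, April 14].
audit [April 13, April 26] → overlapped-by → no.
compaction [April 3, April 9] → during → no.
demo [April 7, April 9] → during → no.
handoff [April 15, April 25] → after → no.
load_test [April 19, April 22] → after → no.
lunch [April 19, April 27] → after → no.
onboarding [April 17, April 24] → after → no.
rehearsal [April 16, April 26] → after → no.
reindex [April 14, April 20] → met-by → yes.
retro [April 17, April 28] → after → no.
soundcheck [April 1, April 7] → overlaps → no.
Result: reindex.

reindex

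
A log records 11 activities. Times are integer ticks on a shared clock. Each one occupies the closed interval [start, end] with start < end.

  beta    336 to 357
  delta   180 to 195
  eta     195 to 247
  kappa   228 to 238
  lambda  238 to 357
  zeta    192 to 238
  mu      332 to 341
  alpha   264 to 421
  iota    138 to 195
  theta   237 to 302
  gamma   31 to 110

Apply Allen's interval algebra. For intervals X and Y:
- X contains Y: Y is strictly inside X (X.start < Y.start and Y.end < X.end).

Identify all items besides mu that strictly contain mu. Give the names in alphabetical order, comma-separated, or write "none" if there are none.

Target mu = [332, 341].
alpha [264, 421] → contains → yes.
beta [336, 357] → overlapped-by → no.
delta [180, 195] → before → no.
eta [195, 247] → before → no.
gamma [31, 110] → before → no.
iota [138, 195] → before → no.
kappa [228, 238] → before → no.
lambda [238, 357] → contains → yes.
theta [237, 302] → before → no.
zeta [192, 238] → before → no.
Result: alpha, lambda.

alpha, lambda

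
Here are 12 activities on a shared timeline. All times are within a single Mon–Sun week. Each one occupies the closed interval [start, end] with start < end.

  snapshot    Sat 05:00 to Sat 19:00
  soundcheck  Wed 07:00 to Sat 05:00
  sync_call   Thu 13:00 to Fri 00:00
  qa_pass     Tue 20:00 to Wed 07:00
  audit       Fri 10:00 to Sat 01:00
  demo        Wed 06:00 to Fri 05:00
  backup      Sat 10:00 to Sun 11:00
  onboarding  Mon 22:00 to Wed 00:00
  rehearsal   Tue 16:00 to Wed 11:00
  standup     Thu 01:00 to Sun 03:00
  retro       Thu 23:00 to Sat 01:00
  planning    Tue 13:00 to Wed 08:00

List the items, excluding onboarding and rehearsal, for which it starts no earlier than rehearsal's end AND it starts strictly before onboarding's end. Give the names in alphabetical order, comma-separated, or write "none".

Conditions: its start is no earlier than rehearsal's end (X.start >= Wed 11:00) AND its start is strictly before onboarding's end (X.start < Wed 00:00).
audit: start Fri 10:00 >= Wed 11:00? ✓; start Fri 10:00 < Wed 00:00? ✗ → no.
backup: start Sat 10:00 >= Wed 11:00? ✓; start Sat 10:00 < Wed 00:00? ✗ → no.
demo: start Wed 06:00 >= Wed 11:00? ✗; start Wed 06:00 < Wed 00:00? ✗ → no.
planning: start Tue 13:00 >= Wed 11:00? ✗; start Tue 13:00 < Wed 00:00? ✓ → no.
qa_pass: start Tue 20:00 >= Wed 11:00? ✗; start Tue 20:00 < Wed 00:00? ✓ → no.
retro: start Thu 23:00 >= Wed 11:00? ✓; start Thu 23:00 < Wed 00:00? ✗ → no.
snapshot: start Sat 05:00 >= Wed 11:00? ✓; start Sat 05:00 < Wed 00:00? ✗ → no.
soundcheck: start Wed 07:00 >= Wed 11:00? ✗; start Wed 07:00 < Wed 00:00? ✗ → no.
standup: start Thu 01:00 >= Wed 11:00? ✓; start Thu 01:00 < Wed 00:00? ✗ → no.
sync_call: start Thu 13:00 >= Wed 11:00? ✓; start Thu 13:00 < Wed 00:00? ✗ → no.
Result: none.

none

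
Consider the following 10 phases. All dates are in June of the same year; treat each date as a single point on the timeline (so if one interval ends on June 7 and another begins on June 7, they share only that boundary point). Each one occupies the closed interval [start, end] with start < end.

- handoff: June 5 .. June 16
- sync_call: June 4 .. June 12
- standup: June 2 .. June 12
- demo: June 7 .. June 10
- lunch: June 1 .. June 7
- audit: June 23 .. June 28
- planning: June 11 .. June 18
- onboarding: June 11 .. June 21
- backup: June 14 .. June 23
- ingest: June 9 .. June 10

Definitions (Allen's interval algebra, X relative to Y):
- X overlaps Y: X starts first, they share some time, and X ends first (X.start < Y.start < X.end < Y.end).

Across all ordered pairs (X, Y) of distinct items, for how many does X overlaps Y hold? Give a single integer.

14

Checking all 90 ordered pairs for relation 'overlaps'; matching pairs in alphabetical order:
(handoff, backup): handoff overlaps backup ✓
(handoff, onboarding): handoff overlaps onboarding ✓
(handoff, planning): handoff overlaps planning ✓
(lunch, handoff): lunch overlaps handoff ✓
(lunch, standup): lunch overlaps standup ✓
(lunch, sync_call): lunch overlaps sync_call ✓
(onboarding, backup): onboarding overlaps backup ✓
(planning, backup): planning overlaps backup ✓
(standup, handoff): standup overlaps handoff ✓
(standup, onboarding): standup overlaps onboarding ✓
(standup, planning): standup overlaps planning ✓
(sync_call, handoff): sync_call overlaps handoff ✓
(sync_call, onboarding): sync_call overlaps onboarding ✓
(sync_call, planning): sync_call overlaps planning ✓
Count: 14.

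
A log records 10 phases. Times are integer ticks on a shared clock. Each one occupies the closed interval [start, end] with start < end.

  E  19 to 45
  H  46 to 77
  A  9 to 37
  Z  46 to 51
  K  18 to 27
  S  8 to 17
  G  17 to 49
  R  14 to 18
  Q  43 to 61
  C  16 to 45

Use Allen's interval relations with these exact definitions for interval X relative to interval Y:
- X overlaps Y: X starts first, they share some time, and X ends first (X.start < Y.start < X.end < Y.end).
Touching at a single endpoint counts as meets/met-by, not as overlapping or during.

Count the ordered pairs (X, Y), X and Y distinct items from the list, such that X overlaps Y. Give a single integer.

16

Checking all 90 ordered pairs for relation 'overlaps'; matching pairs in alphabetical order:
(A, C): A overlaps C ✓
(A, E): A overlaps E ✓
(A, G): A overlaps G ✓
(C, G): C overlaps G ✓
(C, Q): C overlaps Q ✓
(E, Q): E overlaps Q ✓
(G, H): G overlaps H ✓
(G, Q): G overlaps Q ✓
(G, Z): G overlaps Z ✓
(K, E): K overlaps E ✓
(Q, H): Q overlaps H ✓
(R, C): R overlaps C ✓
(R, G): R overlaps G ✓
(S, A): S overlaps A ✓
(S, C): S overlaps C ✓
(S, R): S overlaps R ✓
Count: 16.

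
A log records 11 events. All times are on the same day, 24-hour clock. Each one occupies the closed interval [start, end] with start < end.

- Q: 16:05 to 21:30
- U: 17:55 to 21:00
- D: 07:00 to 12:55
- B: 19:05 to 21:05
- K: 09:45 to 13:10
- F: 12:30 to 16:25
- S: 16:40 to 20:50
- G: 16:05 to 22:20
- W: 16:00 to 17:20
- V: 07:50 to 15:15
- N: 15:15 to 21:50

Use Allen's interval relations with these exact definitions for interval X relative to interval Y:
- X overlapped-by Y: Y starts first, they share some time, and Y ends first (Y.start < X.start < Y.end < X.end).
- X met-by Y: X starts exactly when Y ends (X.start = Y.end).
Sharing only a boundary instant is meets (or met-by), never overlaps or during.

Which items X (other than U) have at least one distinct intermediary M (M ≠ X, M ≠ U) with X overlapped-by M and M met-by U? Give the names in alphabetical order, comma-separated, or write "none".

Target U = [17:55, 21:00].
Intermediaries M with M met-by U: none.
Union: none.

none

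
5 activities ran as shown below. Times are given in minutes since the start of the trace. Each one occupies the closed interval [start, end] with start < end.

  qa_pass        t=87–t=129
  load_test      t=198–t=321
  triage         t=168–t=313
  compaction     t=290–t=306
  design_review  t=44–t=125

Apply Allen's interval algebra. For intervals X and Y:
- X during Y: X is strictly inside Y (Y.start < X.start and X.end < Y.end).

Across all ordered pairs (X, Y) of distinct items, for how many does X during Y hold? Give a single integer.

2

Checking all 20 ordered pairs for relation 'during'; matching pairs in alphabetical order:
(compaction, load_test): compaction during load_test ✓
(compaction, triage): compaction during triage ✓
Count: 2.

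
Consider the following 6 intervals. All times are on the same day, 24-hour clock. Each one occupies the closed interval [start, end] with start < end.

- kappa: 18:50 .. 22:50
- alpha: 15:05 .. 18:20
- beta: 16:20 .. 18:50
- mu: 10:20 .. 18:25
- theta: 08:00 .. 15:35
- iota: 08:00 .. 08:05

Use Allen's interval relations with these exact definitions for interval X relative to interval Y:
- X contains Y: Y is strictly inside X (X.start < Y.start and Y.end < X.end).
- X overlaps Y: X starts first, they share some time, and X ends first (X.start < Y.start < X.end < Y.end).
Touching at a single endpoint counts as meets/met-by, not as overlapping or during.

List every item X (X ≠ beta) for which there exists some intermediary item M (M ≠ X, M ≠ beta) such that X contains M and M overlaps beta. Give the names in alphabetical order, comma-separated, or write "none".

mu

Target beta = [16:20, 18:50].
Intermediaries M with M overlaps beta: alpha, mu.
Via alpha — items with X contains alpha: mu.
Via mu — items with X contains mu: none.
Union: mu.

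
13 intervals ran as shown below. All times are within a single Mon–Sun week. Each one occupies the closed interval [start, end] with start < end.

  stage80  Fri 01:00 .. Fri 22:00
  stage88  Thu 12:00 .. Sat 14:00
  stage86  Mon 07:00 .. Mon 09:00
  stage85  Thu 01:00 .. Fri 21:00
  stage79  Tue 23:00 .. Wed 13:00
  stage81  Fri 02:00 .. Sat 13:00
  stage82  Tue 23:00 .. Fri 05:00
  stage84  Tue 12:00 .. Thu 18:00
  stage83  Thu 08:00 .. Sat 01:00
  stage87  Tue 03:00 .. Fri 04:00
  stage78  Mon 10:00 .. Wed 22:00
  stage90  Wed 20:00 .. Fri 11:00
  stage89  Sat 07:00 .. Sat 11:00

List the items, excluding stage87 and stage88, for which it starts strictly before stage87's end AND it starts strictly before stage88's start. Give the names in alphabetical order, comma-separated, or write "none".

stage78, stage79, stage82, stage83, stage84, stage85, stage86, stage90

Conditions: its start is strictly before stage87's end (X.start < Fri 04:00) AND its start is strictly before stage88's start (X.start < Thu 12:00).
stage78: start Mon 10:00 < Fri 04:00? ✓; start Mon 10:00 < Thu 12:00? ✓ → yes.
stage79: start Tue 23:00 < Fri 04:00? ✓; start Tue 23:00 < Thu 12:00? ✓ → yes.
stage80: start Fri 01:00 < Fri 04:00? ✓; start Fri 01:00 < Thu 12:00? ✗ → no.
stage81: start Fri 02:00 < Fri 04:00? ✓; start Fri 02:00 < Thu 12:00? ✗ → no.
stage82: start Tue 23:00 < Fri 04:00? ✓; start Tue 23:00 < Thu 12:00? ✓ → yes.
stage83: start Thu 08:00 < Fri 04:00? ✓; start Thu 08:00 < Thu 12:00? ✓ → yes.
stage84: start Tue 12:00 < Fri 04:00? ✓; start Tue 12:00 < Thu 12:00? ✓ → yes.
stage85: start Thu 01:00 < Fri 04:00? ✓; start Thu 01:00 < Thu 12:00? ✓ → yes.
stage86: start Mon 07:00 < Fri 04:00? ✓; start Mon 07:00 < Thu 12:00? ✓ → yes.
stage89: start Sat 07:00 < Fri 04:00? ✗; start Sat 07:00 < Thu 12:00? ✗ → no.
stage90: start Wed 20:00 < Fri 04:00? ✓; start Wed 20:00 < Thu 12:00? ✓ → yes.
Result: stage78, stage79, stage82, stage83, stage84, stage85, stage86, stage90.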